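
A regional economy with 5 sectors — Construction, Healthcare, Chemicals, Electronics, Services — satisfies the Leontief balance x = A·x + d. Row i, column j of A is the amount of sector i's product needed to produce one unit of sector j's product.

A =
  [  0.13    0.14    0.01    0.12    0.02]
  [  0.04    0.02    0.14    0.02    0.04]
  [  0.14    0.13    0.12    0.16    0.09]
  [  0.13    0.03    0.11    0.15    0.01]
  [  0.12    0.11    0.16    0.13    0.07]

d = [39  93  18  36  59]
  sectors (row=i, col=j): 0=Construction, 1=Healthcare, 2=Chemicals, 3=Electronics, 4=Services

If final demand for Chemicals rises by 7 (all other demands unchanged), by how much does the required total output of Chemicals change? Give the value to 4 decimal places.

Form M = I − A:
  [  0.87   -0.14   -0.01   -0.12   -0.02]
  [ -0.04    0.98   -0.14   -0.02   -0.04]
  [ -0.14   -0.13    0.88   -0.16   -0.09]
  [ -0.13   -0.03   -0.11    0.85   -0.01]
  [ -0.12   -0.11   -0.16   -0.13    0.93]
Leontief inverse L = M⁻¹:
  [  1.2060    0.1934    0.0769    0.1960    0.0438]
  [  0.1030    1.0713    0.1948    0.0868    0.0681]
  [  0.2734    0.2280    1.2383    0.2983    0.1387]
  [  0.2264    0.0993    0.1821    1.2512    0.0402]
  [  0.2465    0.2048    0.2715    0.2618    1.1185]
Total output x = L · d:
  x_0 = 1.2060·39 + 0.1934·93 + 0.0769·18 + 0.1960·36 + 0.0438·59 = 76.0480
  x_1 = 0.1030·39 + 1.0713·93 + 0.1948·18 + 0.0868·36 + 0.0681·59 = 114.2926
  x_2 = 0.2734·39 + 0.2280·93 + 1.2383·18 + 0.2983·36 + 0.1387·59 = 73.0818
  x_3 = 0.2264·39 + 0.0993·93 + 0.1821·18 + 1.2512·36 + 0.0402·59 = 68.7572
  x_4 = 0.2465·39 + 0.2048·93 + 0.2715·18 + 0.2618·36 + 1.1185·59 = 108.9564
Δx_2 = L[2,2] · Δd_2 = 1.2383 · 7 = 8.6678

8.6678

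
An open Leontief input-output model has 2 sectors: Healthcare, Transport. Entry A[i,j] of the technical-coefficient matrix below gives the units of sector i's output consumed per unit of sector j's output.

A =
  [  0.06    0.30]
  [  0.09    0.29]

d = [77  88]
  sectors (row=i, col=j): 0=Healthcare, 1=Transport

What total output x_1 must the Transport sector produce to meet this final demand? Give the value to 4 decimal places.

Form M = I − A:
  [  0.94   -0.30]
  [ -0.09    0.71]
Leontief inverse L = M⁻¹:
  [  1.1087    0.4685]
  [  0.1405    1.4678]
Total output x = L · d:
  x_0 = 1.1087·77 + 0.4685·88 = 126.5928
  x_1 = 0.1405·77 + 1.4678·88 = 139.9906

139.9906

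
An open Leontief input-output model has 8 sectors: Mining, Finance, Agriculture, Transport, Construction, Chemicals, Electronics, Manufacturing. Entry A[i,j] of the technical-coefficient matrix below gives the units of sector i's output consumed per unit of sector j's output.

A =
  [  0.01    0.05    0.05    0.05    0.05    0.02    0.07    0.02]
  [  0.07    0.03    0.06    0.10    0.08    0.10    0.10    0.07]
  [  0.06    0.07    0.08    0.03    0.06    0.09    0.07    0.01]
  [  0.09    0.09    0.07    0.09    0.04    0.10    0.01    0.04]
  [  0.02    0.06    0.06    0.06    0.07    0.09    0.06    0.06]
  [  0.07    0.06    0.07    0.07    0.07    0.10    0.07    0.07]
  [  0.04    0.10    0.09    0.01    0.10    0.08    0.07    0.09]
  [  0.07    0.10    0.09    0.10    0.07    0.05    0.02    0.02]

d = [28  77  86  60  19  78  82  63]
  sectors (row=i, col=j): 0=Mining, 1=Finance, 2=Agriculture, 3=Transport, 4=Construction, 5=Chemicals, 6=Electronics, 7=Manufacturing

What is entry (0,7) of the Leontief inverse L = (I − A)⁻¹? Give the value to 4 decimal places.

Form M = I − A:
  [  0.99   -0.05   -0.05   -0.05   -0.05   -0.02   -0.07   -0.02]
  [ -0.07    0.97   -0.06   -0.10   -0.08   -0.10   -0.10   -0.07]
  [ -0.06   -0.07    0.92   -0.03   -0.06   -0.09   -0.07   -0.01]
  [ -0.09   -0.09   -0.07    0.91   -0.04   -0.10   -0.01   -0.04]
  [ -0.02   -0.06   -0.06   -0.06    0.93   -0.09   -0.06   -0.06]
  [ -0.07   -0.06   -0.07   -0.07   -0.07    0.90   -0.07   -0.07]
  [ -0.04   -0.10   -0.09   -0.01   -0.10   -0.08    0.93   -0.09]
  [ -0.07   -0.10   -0.09   -0.10   -0.07   -0.05   -0.02    0.98]
Leontief inverse L = M⁻¹:
  [  1.0469    0.0973    0.0985    0.0909    0.0967    0.0766    0.1108    0.0546]
  [  0.1383    1.1195    0.1500    0.1783    0.1647    0.2014    0.1726    0.1319]
  [  0.1113    0.1349    1.1485    0.0882    0.1270    0.1699    0.1325    0.0593]
  [  0.1508    0.1616    0.1449    1.1622    0.1104    0.1877    0.0753    0.0906]
  [  0.0765    0.1300    0.1322    0.1248    1.1388    0.1739    0.1200    0.1104]
  [  0.1352    0.1428    0.1550    0.1458    0.1507    1.1964    0.1413    0.1282]
  [  0.1046    0.1821    0.1764    0.0865    0.1843    0.1784    1.1455    0.1497]
  [  0.1290    0.1704    0.1635    0.1695    0.1394    0.1379    0.0845    1.0699]
Total output x = L · d:
  x_0 = 1.0469·28 + 0.0973·77 + 0.0985·86 + 0.0909·60 + 0.0967·19 + 0.0766·78 + 0.1108·82 + 0.0546·63 = 71.0698
  x_1 = 0.1383·28 + 1.1195·77 + 0.1500·86 + 0.1783·60 + 0.1647·19 + 0.2014·78 + 0.1726·82 + 0.1319·63 = 154.9713
  x_2 = 0.1113·28 + 0.1349·77 + 1.1485·86 + 0.0882·60 + 0.1270·19 + 0.1699·78 + 0.1325·82 + 0.0593·63 = 147.8402
  x_3 = 0.1508·28 + 0.1616·77 + 0.1449·86 + 1.1622·60 + 0.1104·19 + 0.1877·78 + 0.0753·82 + 0.0906·63 = 127.4855
  x_4 = 0.0765·28 + 0.1300·77 + 0.1322·86 + 0.1248·60 + 1.1388·19 + 0.1739·78 + 0.1200·82 + 0.1104·63 = 83.0000
  x_5 = 0.1352·28 + 0.1428·77 + 0.1550·86 + 0.1458·60 + 0.1507·19 + 1.1964·78 + 0.1413·82 + 0.1282·63 = 152.7017
  x_6 = 0.1046·28 + 0.1821·77 + 0.1764·86 + 0.0865·60 + 0.1843·19 + 0.1784·78 + 1.1455·82 + 0.1497·63 = 158.0862
  x_7 = 0.1290·28 + 0.1704·77 + 0.1635·86 + 0.1695·60 + 0.1394·19 + 0.1379·78 + 0.0845·82 + 1.0699·63 = 128.7071

L[0,7] = 0.0546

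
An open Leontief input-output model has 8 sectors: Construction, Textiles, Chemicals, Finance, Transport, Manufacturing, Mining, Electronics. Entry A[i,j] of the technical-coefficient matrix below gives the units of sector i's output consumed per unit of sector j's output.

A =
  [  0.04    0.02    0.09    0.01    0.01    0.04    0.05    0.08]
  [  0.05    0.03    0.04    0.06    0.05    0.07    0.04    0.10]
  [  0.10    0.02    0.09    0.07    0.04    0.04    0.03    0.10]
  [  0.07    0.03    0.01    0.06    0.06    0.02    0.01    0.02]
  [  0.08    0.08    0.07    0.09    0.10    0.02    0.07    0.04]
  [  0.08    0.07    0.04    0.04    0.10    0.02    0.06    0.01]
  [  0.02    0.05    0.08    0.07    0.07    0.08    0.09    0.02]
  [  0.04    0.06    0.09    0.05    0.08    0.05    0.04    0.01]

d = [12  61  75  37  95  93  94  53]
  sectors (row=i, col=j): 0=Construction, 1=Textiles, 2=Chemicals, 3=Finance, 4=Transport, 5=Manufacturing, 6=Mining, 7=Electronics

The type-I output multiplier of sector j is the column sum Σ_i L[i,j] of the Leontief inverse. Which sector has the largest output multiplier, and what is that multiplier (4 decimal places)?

Form M = I − A:
  [  0.96   -0.02   -0.09   -0.01   -0.01   -0.04   -0.05   -0.08]
  [ -0.05    0.97   -0.04   -0.06   -0.05   -0.07   -0.04   -0.10]
  [ -0.10   -0.02    0.91   -0.07   -0.04   -0.04   -0.03   -0.10]
  [ -0.07   -0.03   -0.01    0.94   -0.06   -0.02   -0.01   -0.02]
  [ -0.08   -0.08   -0.07   -0.09    0.90   -0.02   -0.07   -0.04]
  [ -0.08   -0.07   -0.04   -0.04   -0.10    0.98   -0.06   -0.01]
  [ -0.02   -0.05   -0.08   -0.07   -0.07   -0.08    0.91   -0.02]
  [ -0.04   -0.06   -0.09   -0.05   -0.08   -0.05   -0.04    0.99]
Leontief inverse L = M⁻¹:
  [  1.0768    0.0458    0.1333    0.0433    0.0466    0.0666    0.0789    0.1101]
  [  0.0962    1.0656    0.0895    0.1023    0.1001    0.1009    0.0764    0.1331]
  [  0.1518    0.0553    1.1477    0.1149    0.0895    0.0739    0.0679    0.1418]
  [  0.0990    0.0509    0.0396    1.0859    0.0887    0.0381    0.0322    0.0437]
  [  0.1384    0.1215    0.1314    0.1459    1.1586    0.0603    0.1159    0.0894]
  [  0.1245    0.1030    0.0887    0.0831    0.1455    1.0517    0.0979    0.0496]
  [  0.0734    0.0888    0.1327    0.1208    0.1259    0.1153    1.1325    0.0599]
  [  0.0886    0.0926    0.1376    0.0941    0.1266    0.0801    0.0757    1.0499]
Total output x = L · d:
  x_0 = 1.0768·12 + 0.0458·61 + 0.1333·75 + 0.0433·37 + 0.0466·95 + 0.0666·93 + 0.0789·94 + 0.1101·53 = 51.1900
  x_1 = 0.0962·12 + 1.0656·61 + 0.0895·75 + 0.1023·37 + 0.1001·95 + 0.1009·93 + 0.0764·94 + 0.1331·53 = 109.7762
  x_2 = 0.1518·12 + 0.0553·61 + 1.1477·75 + 0.1149·37 + 0.0895·95 + 0.0739·93 + 0.0679·94 + 0.1418·53 = 124.8105
  x_3 = 0.0990·12 + 0.0509·61 + 0.0396·75 + 1.0859·37 + 0.0887·95 + 0.0381·93 + 0.0322·94 + 0.0437·53 = 64.7532
  x_4 = 0.1384·12 + 0.1215·61 + 0.1314·75 + 0.1459·37 + 1.1586·95 + 0.0603·93 + 0.1159·94 + 0.0894·53 = 155.6479
  x_5 = 0.1245·12 + 0.1030·61 + 0.0887·75 + 0.0831·37 + 0.1455·95 + 1.0517·93 + 0.0979·94 + 0.0496·53 = 140.9553
  x_6 = 0.0734·12 + 0.0888·61 + 0.1327·75 + 0.1208·37 + 0.1259·95 + 0.1153·93 + 1.1325·94 + 0.0599·53 = 153.0297
  x_7 = 0.0886·12 + 0.0926·61 + 0.1376·75 + 0.0941·37 + 0.1266·95 + 0.0801·93 + 0.0757·94 + 1.0499·53 = 102.7531
Output multipliers (column sums of L):
  Construction: 1.8486
  Textiles: 1.6235
  Chemicals: 1.9006
  Finance: 1.7905
  Transport: 1.8816
  Manufacturing: 1.5869
  Mining: 1.6773
  Electronics: 1.6776

Chemicals (1.9006)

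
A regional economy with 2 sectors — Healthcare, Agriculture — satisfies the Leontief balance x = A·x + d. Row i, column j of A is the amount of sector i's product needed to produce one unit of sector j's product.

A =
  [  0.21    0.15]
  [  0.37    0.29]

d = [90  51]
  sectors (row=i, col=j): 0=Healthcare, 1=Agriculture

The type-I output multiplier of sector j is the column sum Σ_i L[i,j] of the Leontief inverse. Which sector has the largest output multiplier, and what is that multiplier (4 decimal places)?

Form M = I − A:
  [  0.79   -0.15]
  [ -0.37    0.71]
Leontief inverse L = M⁻¹:
  [  1.4048    0.2968]
  [  0.7321    1.5631]
Total output x = L · d:
  x_0 = 1.4048·90 + 0.2968·51 = 141.5710
  x_1 = 0.7321·90 + 1.5631·51 = 145.6074
Output multipliers (column sums of L):
  Healthcare: 2.1369
  Agriculture: 1.8599

Healthcare (2.1369)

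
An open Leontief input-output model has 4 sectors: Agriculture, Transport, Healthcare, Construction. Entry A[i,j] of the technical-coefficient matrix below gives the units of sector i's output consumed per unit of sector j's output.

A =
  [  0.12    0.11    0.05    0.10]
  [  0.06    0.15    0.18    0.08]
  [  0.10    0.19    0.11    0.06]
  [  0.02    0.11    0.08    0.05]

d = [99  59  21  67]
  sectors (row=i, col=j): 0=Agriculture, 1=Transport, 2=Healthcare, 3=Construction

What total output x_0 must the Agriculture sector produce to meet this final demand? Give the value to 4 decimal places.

Form M = I − A:
  [  0.88   -0.11   -0.05   -0.10]
  [ -0.06    0.85   -0.18   -0.08]
  [ -0.10   -0.19    0.89   -0.06]
  [ -0.02   -0.11   -0.08    0.95]
Leontief inverse L = M⁻¹:
  [  1.1666    0.1964    0.1185    0.1468]
  [  0.1212    1.2717    0.2764    0.1373]
  [  0.1605    0.3055    1.2051    0.1187]
  [  0.0521    0.1771    0.1360    1.0816]
Total output x = L · d:
  x_0 = 1.1666·99 + 0.1964·59 + 0.1185·21 + 0.1468·67 = 139.4042
  x_1 = 0.1212·99 + 1.2717·59 + 0.2764·21 + 0.1373·67 = 102.0350
  x_2 = 0.1605·99 + 0.3055·59 + 1.2051·21 + 0.1187·67 = 67.1719
  x_3 = 0.0521·99 + 0.1771·59 + 0.1360·21 + 1.0816·67 = 90.9323

139.4042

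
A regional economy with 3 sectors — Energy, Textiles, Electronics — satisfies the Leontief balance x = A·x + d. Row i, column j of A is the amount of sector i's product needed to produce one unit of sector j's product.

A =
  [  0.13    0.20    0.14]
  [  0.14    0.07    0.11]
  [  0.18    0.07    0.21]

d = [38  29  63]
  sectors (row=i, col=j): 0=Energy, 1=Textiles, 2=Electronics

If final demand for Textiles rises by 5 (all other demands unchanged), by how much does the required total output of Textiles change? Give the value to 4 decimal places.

Form M = I − A:
  [  0.87   -0.20   -0.14]
  [ -0.14    0.93   -0.11]
  [ -0.18   -0.07    0.79]
Leontief inverse L = M⁻¹:
  [  1.2500    0.2885    0.2617]
  [  0.2242    1.1384    0.1982]
  [  0.3047    0.1666    1.3430]
Total output x = L · d:
  x_0 = 1.2500·38 + 0.2885·29 + 0.2617·63 = 72.3533
  x_1 = 0.2242·38 + 1.1384·29 + 0.1982·63 = 54.0232
  x_2 = 0.3047·38 + 0.1666·29 + 1.3430·63 = 101.0193
Δx_1 = L[1,1] · Δd_1 = 1.1384 · 5 = 5.6920

5.6920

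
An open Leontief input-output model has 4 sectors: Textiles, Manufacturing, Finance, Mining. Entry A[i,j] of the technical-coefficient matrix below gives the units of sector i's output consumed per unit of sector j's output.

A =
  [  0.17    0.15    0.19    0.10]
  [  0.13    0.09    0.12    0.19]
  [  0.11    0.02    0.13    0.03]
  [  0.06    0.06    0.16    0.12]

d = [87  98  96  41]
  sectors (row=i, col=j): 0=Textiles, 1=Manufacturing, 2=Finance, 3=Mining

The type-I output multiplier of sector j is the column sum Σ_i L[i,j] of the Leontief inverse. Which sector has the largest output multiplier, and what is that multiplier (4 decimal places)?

Finance (2.0936)

Form M = I − A:
  [  0.83   -0.15   -0.19   -0.10]
  [ -0.13    0.91   -0.12   -0.19]
  [ -0.11   -0.02    0.87   -0.03]
  [ -0.06   -0.06   -0.16    0.88]
Leontief inverse L = M⁻¹:
  [  1.3044    0.2368    0.3564    0.2115]
  [  0.2380    1.1629    0.2652    0.2872]
  [  0.1751    0.0603    1.2096    0.0742]
  [  0.1370    0.1064    0.2623    1.1838]
Total output x = L · d:
  x_0 = 1.3044·87 + 0.2368·98 + 0.3564·96 + 0.2115·41 = 179.5818
  x_1 = 0.2380·87 + 1.1629·98 + 0.2652·96 + 0.2872·41 = 171.9081
  x_2 = 0.1751·87 + 0.0603·98 + 1.2096·96 + 0.0742·41 = 140.3152
  x_3 = 0.1370·87 + 0.1064·98 + 0.2623·96 + 1.1838·41 = 96.0680
Output multipliers (column sums of L):
  Textiles: 1.8546
  Manufacturing: 1.5664
  Finance: 2.0936
  Mining: 1.7567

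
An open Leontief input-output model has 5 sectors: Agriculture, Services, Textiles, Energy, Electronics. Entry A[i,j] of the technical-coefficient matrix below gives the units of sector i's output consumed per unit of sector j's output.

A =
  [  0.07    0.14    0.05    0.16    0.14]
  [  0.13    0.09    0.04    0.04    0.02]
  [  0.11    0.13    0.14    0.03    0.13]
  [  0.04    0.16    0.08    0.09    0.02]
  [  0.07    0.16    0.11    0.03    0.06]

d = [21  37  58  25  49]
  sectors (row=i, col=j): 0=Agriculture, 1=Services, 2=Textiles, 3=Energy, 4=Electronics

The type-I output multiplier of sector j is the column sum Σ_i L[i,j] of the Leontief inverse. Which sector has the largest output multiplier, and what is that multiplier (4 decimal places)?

Services (2.1948)

Form M = I − A:
  [  0.93   -0.14   -0.05   -0.16   -0.14]
  [ -0.13    0.91   -0.04   -0.04   -0.02]
  [ -0.11   -0.13    0.86   -0.03   -0.13]
  [ -0.04   -0.16   -0.08    0.91   -0.02]
  [ -0.07   -0.16   -0.11   -0.03    0.94]
Leontief inverse L = M⁻¹:
  [  1.1526    0.2700    0.1261    0.2253    0.1996]
  [  0.1811    1.1652    0.0812    0.0879    0.0649]
  [  0.2001    0.2580    1.2215    0.0936    0.2062]
  [  0.1033    0.2451    0.1309    1.1342    0.0628]
  [  0.1434    0.2565    0.1703    0.0789    1.1159]
Total output x = L · d:
  x_0 = 1.1526·21 + 0.2700·37 + 0.1261·58 + 0.2253·25 + 0.1996·49 = 56.9235
  x_1 = 0.1811·21 + 1.1652·37 + 0.0812·58 + 0.0879·25 + 0.0649·49 = 57.0031
  x_2 = 0.2001·21 + 0.2580·37 + 1.2215·58 + 0.0936·25 + 0.2062·49 = 97.0392
  x_3 = 0.1033·21 + 0.2451·37 + 0.1309·58 + 1.1342·25 + 0.0628·49 = 50.2650
  x_4 = 0.1434·21 + 0.2565·37 + 0.1703·58 + 0.0789·25 + 1.1159·49 = 79.0292
Output multipliers (column sums of L):
  Agriculture: 1.7805
  Services: 2.1948
  Textiles: 1.7301
  Energy: 1.6198
  Electronics: 1.6494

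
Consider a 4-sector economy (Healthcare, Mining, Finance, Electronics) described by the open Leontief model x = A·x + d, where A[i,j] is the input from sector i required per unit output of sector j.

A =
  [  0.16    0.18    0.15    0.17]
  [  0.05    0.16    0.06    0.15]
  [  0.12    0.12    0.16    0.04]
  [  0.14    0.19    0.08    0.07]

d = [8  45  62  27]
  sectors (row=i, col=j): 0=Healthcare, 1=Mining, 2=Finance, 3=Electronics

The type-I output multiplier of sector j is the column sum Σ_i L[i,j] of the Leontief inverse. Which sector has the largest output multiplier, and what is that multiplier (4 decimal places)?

Form M = I − A:
  [  0.84   -0.18   -0.15   -0.17]
  [ -0.05    0.84   -0.06   -0.15]
  [ -0.12   -0.12    0.84   -0.04]
  [ -0.14   -0.19   -0.08    0.93]
Leontief inverse L = M⁻¹:
  [  1.3081    0.3932    0.2917    0.3151]
  [  0.1369    1.2940    0.1397    0.2398]
  [  0.2180    0.2575    1.2607    0.1356]
  [  0.2436    0.3457    0.1809    1.1833]
Total output x = L · d:
  x_0 = 1.3081·8 + 0.3932·45 + 0.2917·62 + 0.3151·27 = 54.7513
  x_1 = 0.1369·8 + 1.2940·45 + 0.1397·62 + 0.2398·27 = 74.4618
  x_2 = 0.2180·8 + 0.2575·45 + 1.2607·62 + 0.1356·27 = 95.1577
  x_3 = 0.2436·8 + 0.3457·45 + 0.1809·62 + 1.1833·27 = 60.6726
Output multipliers (column sums of L):
  Healthcare: 1.9067
  Mining: 2.2905
  Finance: 1.8730
  Electronics: 1.8738

Mining (2.2905)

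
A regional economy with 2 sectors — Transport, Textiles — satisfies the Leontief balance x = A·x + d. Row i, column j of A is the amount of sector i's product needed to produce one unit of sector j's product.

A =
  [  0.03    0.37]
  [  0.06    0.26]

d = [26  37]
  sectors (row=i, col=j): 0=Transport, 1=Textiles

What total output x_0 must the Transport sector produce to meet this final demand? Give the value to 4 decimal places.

47.3404

Form M = I − A:
  [  0.97   -0.37]
  [ -0.06    0.74]
Leontief inverse L = M⁻¹:
  [  1.0638    0.5319]
  [  0.0863    1.3945]
Total output x = L · d:
  x_0 = 1.0638·26 + 0.5319·37 = 47.3404
  x_1 = 0.0863·26 + 1.3945·37 = 53.8384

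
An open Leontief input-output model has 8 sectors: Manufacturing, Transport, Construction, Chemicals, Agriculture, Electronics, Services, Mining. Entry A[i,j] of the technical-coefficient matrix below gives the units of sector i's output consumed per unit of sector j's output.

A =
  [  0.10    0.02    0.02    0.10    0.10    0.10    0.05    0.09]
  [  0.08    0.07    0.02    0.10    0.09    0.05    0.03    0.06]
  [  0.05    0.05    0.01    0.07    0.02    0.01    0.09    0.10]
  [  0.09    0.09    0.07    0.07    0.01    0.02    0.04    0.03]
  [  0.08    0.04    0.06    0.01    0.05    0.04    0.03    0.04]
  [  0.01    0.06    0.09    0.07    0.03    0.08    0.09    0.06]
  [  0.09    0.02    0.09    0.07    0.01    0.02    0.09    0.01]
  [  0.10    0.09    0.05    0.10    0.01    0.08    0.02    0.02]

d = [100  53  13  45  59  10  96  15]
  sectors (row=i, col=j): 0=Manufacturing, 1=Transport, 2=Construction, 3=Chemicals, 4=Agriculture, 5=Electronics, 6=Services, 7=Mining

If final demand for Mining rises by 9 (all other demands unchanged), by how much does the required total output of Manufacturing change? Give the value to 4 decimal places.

Form M = I − A:
  [  0.90   -0.02   -0.02   -0.10   -0.10   -0.10   -0.05   -0.09]
  [ -0.08    0.93   -0.02   -0.10   -0.09   -0.05   -0.03   -0.06]
  [ -0.05   -0.05    0.99   -0.07   -0.02   -0.01   -0.09   -0.10]
  [ -0.09   -0.09   -0.07    0.93   -0.01   -0.02   -0.04   -0.03]
  [ -0.08   -0.04   -0.06   -0.01    0.95   -0.04   -0.03   -0.04]
  [ -0.01   -0.06   -0.09   -0.07   -0.03    0.92   -0.09   -0.06]
  [ -0.09   -0.02   -0.09   -0.07   -0.01   -0.02    0.91   -0.01]
  [ -0.10   -0.09   -0.05   -0.10   -0.01   -0.08   -0.02    0.98]
Leontief inverse L = M⁻¹:
  [  1.1814    0.0794    0.0781    0.1784    0.1430    0.1585    0.1066    0.1434]
  [  0.1524    1.1223    0.0668    0.1681    0.1306    0.0986    0.0758    0.1068]
  [  0.1117    0.0921    1.0489    0.1289    0.0482    0.0478    0.1278    0.1331]
  [  0.1522    0.1334    0.1053    1.1330    0.0463    0.0598    0.0820    0.0740]
  [  0.1294    0.0735    0.0904    0.0591    1.0796    0.0754    0.0658    0.0768]
  [  0.0748    0.1103    0.1372    0.1372    0.0606    1.1204    0.1424    0.1043]
  [  0.1478    0.0567    0.1261    0.1268    0.0391    0.0540    1.1347    0.0503]
  [  0.1662    0.1404    0.0931    0.1702    0.0505    0.1271    0.0682    1.0695]
Total output x = L · d:
  x_0 = 1.1814·100 + 0.0794·53 + 0.0781·13 + 0.1784·45 + 0.1430·59 + 0.1585·10 + 0.1066·96 + 0.1434·15 = 153.8050
  x_1 = 0.1524·100 + 1.1223·53 + 0.0668·13 + 0.1681·45 + 0.1306·59 + 0.0986·10 + 0.0758·96 + 0.1068·15 = 100.7277
  x_2 = 0.1117·100 + 0.0921·53 + 1.0489·13 + 0.1289·45 + 0.0482·59 + 0.0478·10 + 0.1278·96 + 0.1331·15 = 53.0765
  x_3 = 0.1522·100 + 0.1334·53 + 0.1053·13 + 1.1330·45 + 0.0463·59 + 0.0598·10 + 0.0820·96 + 0.0740·15 = 86.9623
  x_4 = 0.1294·100 + 0.0735·53 + 0.0904·13 + 0.0591·45 + 1.0796·59 + 0.0754·10 + 0.0658·96 + 0.0768·15 = 92.5902
  x_5 = 0.0748·100 + 0.1103·53 + 0.1372·13 + 0.1372·45 + 0.0606·59 + 1.1204·10 + 0.1424·96 + 0.1043·15 = 51.3039
  x_6 = 0.1478·100 + 0.0567·53 + 0.1261·13 + 0.1268·45 + 0.0391·59 + 0.0540·10 + 1.1347·96 + 0.0503·15 = 137.6604
  x_7 = 0.1662·100 + 0.1404·53 + 0.0931·13 + 0.1702·45 + 0.0505·59 + 0.1271·10 + 0.0682·96 + 1.0695·15 = 59.7750
Δx_0 = L[0,7] · Δd_7 = 0.1434 · 9 = 1.2908

1.2908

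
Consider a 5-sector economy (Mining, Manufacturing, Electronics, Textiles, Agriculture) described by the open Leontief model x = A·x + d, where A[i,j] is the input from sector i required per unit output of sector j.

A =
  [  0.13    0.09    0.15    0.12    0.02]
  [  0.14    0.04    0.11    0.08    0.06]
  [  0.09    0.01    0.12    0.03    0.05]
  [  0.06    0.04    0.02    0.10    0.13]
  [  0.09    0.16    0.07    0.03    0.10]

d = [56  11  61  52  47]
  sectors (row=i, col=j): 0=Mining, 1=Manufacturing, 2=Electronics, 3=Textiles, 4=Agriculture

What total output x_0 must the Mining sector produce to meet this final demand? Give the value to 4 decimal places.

Form M = I − A:
  [  0.87   -0.09   -0.15   -0.12   -0.02]
  [ -0.14    0.96   -0.11   -0.08   -0.06]
  [ -0.09   -0.01    0.88   -0.03   -0.05]
  [ -0.06   -0.04   -0.02    0.90   -0.13]
  [ -0.09   -0.16   -0.07   -0.03    0.90]
Leontief inverse L = M⁻¹:
  [  1.2163    0.1368    0.2347    0.1847    0.0759]
  [  0.2143    1.0871    0.1840    0.1349    0.1069]
  [  0.1408    0.0415    1.1734    0.0643    0.0804]
  [  0.1190    0.0891    0.0715    1.1432    0.1777]
  [  0.1747    0.2131    0.1498    0.0856    1.1499]
Total output x = L · d:
  x_0 = 1.2163·56 + 0.1368·11 + 0.2347·61 + 0.1847·52 + 0.0759·47 = 97.1010
  x_1 = 0.2143·56 + 1.0871·11 + 0.1840·61 + 0.1349·52 + 0.1069·47 = 47.2273
  x_2 = 0.1408·56 + 0.0415·11 + 1.1734·61 + 0.0643·52 + 0.0804·47 = 87.0380
  x_3 = 0.1190·56 + 0.0891·11 + 0.0715·61 + 1.1432·52 + 0.1777·47 = 79.8050
  x_4 = 0.1747·56 + 0.2131·11 + 0.1498·61 + 0.0856·52 + 1.1499·47 = 79.7581

97.1010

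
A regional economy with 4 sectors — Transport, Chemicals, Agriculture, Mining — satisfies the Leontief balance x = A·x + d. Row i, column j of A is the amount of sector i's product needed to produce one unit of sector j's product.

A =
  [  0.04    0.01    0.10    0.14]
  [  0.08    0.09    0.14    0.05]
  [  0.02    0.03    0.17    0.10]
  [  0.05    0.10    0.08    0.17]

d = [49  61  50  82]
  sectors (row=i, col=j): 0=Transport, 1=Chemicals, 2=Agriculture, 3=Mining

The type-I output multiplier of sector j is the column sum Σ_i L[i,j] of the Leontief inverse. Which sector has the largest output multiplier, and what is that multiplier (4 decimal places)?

Agriculture (1.7536)

Form M = I − A:
  [  0.96   -0.01   -0.10   -0.14]
  [ -0.08    0.91   -0.14   -0.05]
  [ -0.02   -0.03    0.83   -0.10]
  [ -0.05   -0.10   -0.08    0.83]
Leontief inverse L = M⁻¹:
  [  1.0585    0.0386    0.1532    0.1993]
  [  0.1034    1.1192    0.2119    0.1104]
  [  0.0389    0.0586    1.2347    0.1588]
  [  0.0800    0.1428    0.1538    1.2454]
Total output x = L · d:
  x_0 = 1.0585·49 + 0.0386·61 + 0.1532·50 + 0.1993·82 = 78.2249
  x_1 = 0.1034·49 + 1.1192·61 + 0.2119·50 + 0.1104·82 = 92.9820
  x_2 = 0.0389·49 + 0.0586·61 + 1.2347·50 + 0.1588·82 = 80.2390
  x_3 = 0.0800·49 + 0.1428·61 + 0.1538·50 + 1.2454·82 = 122.4441
Output multipliers (column sums of L):
  Transport: 1.2807
  Chemicals: 1.3591
  Agriculture: 1.7536
  Mining: 1.7140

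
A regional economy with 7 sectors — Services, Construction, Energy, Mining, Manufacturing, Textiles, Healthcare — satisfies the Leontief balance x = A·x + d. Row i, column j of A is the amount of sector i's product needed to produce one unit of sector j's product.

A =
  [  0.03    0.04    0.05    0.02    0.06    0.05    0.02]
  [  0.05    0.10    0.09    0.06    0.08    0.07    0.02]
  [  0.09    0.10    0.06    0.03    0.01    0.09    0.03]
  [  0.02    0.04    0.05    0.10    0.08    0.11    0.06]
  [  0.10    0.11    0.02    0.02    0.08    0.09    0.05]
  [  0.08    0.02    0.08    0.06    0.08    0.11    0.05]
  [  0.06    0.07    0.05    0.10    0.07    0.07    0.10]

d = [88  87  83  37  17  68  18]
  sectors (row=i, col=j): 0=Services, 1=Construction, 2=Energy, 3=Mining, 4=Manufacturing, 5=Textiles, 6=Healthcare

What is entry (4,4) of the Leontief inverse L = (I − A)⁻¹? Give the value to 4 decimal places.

Form M = I − A:
  [  0.97   -0.04   -0.05   -0.02   -0.06   -0.05   -0.02]
  [ -0.05    0.90   -0.09   -0.06   -0.08   -0.07   -0.02]
  [ -0.09   -0.10    0.94   -0.03   -0.01   -0.09   -0.03]
  [ -0.02   -0.04   -0.05    0.90   -0.08   -0.11   -0.06]
  [ -0.10   -0.11   -0.02   -0.02    0.92   -0.09   -0.05]
  [ -0.08   -0.02   -0.08   -0.06   -0.08    0.89   -0.05]
  [ -0.06   -0.07   -0.05   -0.10   -0.07   -0.07    0.90]
Leontief inverse L = M⁻¹:
  [  1.0624    0.0742    0.0778    0.0438    0.0914    0.0913    0.0409]
  [  0.1039    1.1597    0.1399    0.1028    0.1346    0.1418    0.0550]
  [  0.1334    0.1466    1.1056    0.0674    0.0568    0.1495    0.0590]
  [  0.0734    0.0941    0.0981    1.1490    0.1378    0.1854    0.1015]
  [  0.1519    0.1665    0.0695    0.0621    1.1378    0.1581    0.0855]
  [  0.1350    0.0747    0.1282    0.1041    0.1354    1.1836    0.0892]
  [  0.1168    0.1325    0.1038    0.1553    0.1341    0.1504    1.1463]
Total output x = L · d:
  x_0 = 1.0624·88 + 0.0742·87 + 0.0778·83 + 0.0438·37 + 0.0914·17 + 0.0913·68 + 0.0409·18 = 116.5221
  x_1 = 0.1039·88 + 1.1597·87 + 0.1399·83 + 0.1028·37 + 0.1346·17 + 0.1418·68 + 0.0550·18 = 138.3725
  x_2 = 0.1334·88 + 0.1466·87 + 1.1056·83 + 0.0674·37 + 0.0568·17 + 0.1495·68 + 0.0590·18 = 130.9516
  x_3 = 0.0734·88 + 0.0941·87 + 0.0981·83 + 1.1490·37 + 0.1378·17 + 0.1854·68 + 0.1015·18 = 82.0821
  x_4 = 0.1519·88 + 0.1665·87 + 0.0695·83 + 0.0621·37 + 1.1378·17 + 0.1581·68 + 0.0855·18 = 67.5566
  x_5 = 0.1350·88 + 0.0747·87 + 0.1282·83 + 0.1041·37 + 0.1354·17 + 1.1836·68 + 0.0892·18 = 117.2582
  x_6 = 0.1168·88 + 0.1325·87 + 0.1038·83 + 0.1553·37 + 0.1341·17 + 0.1504·68 + 1.1463·18 = 69.3003

L[4,4] = 1.1378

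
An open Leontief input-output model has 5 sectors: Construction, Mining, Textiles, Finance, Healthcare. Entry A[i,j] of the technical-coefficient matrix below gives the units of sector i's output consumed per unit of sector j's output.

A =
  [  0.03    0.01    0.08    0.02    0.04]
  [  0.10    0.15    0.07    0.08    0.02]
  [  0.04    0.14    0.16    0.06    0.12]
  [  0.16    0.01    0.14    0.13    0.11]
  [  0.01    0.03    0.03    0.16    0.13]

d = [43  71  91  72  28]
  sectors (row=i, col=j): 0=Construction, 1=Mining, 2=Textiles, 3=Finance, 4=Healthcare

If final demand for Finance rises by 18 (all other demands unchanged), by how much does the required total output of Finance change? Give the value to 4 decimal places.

21.8283

Form M = I − A:
  [  0.97   -0.01   -0.08   -0.02   -0.04]
  [ -0.10    0.85   -0.07   -0.08   -0.02]
  [ -0.04   -0.14    0.84   -0.06   -0.12]
  [ -0.16   -0.01   -0.14    0.87   -0.11]
  [ -0.01   -0.03   -0.03   -0.16    0.87]
Leontief inverse L = M⁻¹:
  [  1.0477    0.0340    0.1131    0.0480    0.0706]
  [  0.1534    1.2056    0.1405    0.1372    0.0715]
  [  0.0998    0.2157    1.2493    0.1451    0.2002]
  [  0.2182    0.0625    0.2351    1.2127    0.1972]
  [  0.0609    0.0609    0.0925    0.2333    1.1959]
Total output x = L · d:
  x_0 = 1.0477·43 + 0.0340·71 + 0.1131·91 + 0.0480·72 + 0.0706·28 = 63.1988
  x_1 = 0.1534·43 + 1.2056·71 + 0.1405·91 + 0.1372·72 + 0.0715·28 = 116.8603
  x_2 = 0.0998·43 + 0.2157·71 + 1.2493·91 + 0.1451·72 + 0.2002·28 = 149.3436
  x_3 = 0.2182·43 + 0.0625·71 + 0.2351·91 + 1.2127·72 + 0.1972·28 = 128.0563
  x_4 = 0.0609·43 + 0.0609·71 + 0.0925·91 + 0.2333·72 + 1.1959·28 = 65.6404
Δx_3 = L[3,3] · Δd_3 = 1.2127 · 18 = 21.8283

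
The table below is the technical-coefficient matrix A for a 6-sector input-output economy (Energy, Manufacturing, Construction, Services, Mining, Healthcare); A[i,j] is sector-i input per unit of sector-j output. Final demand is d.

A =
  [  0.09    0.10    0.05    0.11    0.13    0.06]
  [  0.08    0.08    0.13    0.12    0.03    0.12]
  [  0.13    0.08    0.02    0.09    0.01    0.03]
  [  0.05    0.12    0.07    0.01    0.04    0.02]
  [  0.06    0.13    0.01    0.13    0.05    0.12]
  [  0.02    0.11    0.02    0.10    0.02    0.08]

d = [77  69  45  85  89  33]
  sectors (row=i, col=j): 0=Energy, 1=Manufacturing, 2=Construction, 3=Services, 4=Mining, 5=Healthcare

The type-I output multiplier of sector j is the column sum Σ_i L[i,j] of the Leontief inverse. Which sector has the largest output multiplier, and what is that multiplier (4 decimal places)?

Form M = I − A:
  [  0.91   -0.10   -0.05   -0.11   -0.13   -0.06]
  [ -0.08    0.92   -0.13   -0.12   -0.03   -0.12]
  [ -0.13   -0.08    0.98   -0.09   -0.01   -0.03]
  [ -0.05   -0.12   -0.07    0.99   -0.04   -0.02]
  [ -0.06   -0.13   -0.01   -0.13    0.95   -0.12]
  [ -0.02   -0.11   -0.02   -0.10   -0.02    0.92]
Leontief inverse L = M⁻¹:
  [  1.1571    0.2017    0.1045    0.1992    0.1770    0.1326]
  [  0.1497    1.1778    0.1829    0.2040    0.0720    0.1832]
  [  0.1774    0.1466    1.0615    0.1478    0.0479    0.0748]
  [  0.0950    0.1757    0.1063    1.0668    0.0659    0.0644]
  [  0.1160    0.2213    0.0650    0.2073    1.0888    0.1851]
  [  0.0598    0.1723    0.0602    0.1524    0.0443    1.1244]
Total output x = L · d:
  x_0 = 1.1571·77 + 0.2017·69 + 0.1045·45 + 0.1992·85 + 0.1770·89 + 0.1326·33 = 144.7721
  x_1 = 0.1497·77 + 1.1778·69 + 0.1829·45 + 0.2040·85 + 0.0720·89 + 0.1832·33 = 130.8211
  x_2 = 0.1774·77 + 0.1466·69 + 1.0615·45 + 0.1478·85 + 0.0479·89 + 0.0748·33 = 90.8373
  x_3 = 0.0950·77 + 0.1757·69 + 0.1063·45 + 1.0668·85 + 0.0659·89 + 0.0644·33 = 122.8988
  x_4 = 0.1160·77 + 0.2213·69 + 0.0650·45 + 0.2073·85 + 1.0888·89 + 0.1851·33 = 147.7502
  x_5 = 0.0598·77 + 0.1723·69 + 0.0602·45 + 0.1524·85 + 0.0443·89 + 1.1244·33 = 73.2037
Output multipliers (column sums of L):
  Energy: 1.7550
  Manufacturing: 2.0954
  Construction: 1.5804
  Services: 1.9774
  Mining: 1.4960
  Healthcare: 1.7644

Manufacturing (2.0954)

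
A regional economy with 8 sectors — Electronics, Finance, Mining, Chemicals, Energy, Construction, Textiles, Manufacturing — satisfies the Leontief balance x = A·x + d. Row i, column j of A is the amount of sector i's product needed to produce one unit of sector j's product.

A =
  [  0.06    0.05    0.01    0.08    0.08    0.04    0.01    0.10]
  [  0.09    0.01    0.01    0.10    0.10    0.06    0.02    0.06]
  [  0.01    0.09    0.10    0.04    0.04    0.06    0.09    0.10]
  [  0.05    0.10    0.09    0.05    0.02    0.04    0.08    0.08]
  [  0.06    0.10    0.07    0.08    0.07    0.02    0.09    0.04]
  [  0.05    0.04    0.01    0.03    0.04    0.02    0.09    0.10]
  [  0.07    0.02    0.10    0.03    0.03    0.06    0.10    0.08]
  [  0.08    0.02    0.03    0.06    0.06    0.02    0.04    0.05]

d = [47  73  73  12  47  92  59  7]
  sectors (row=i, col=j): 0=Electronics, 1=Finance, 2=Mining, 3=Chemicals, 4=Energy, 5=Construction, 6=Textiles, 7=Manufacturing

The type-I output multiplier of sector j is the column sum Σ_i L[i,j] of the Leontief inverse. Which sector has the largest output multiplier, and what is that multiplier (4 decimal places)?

Manufacturing (2.1172)

Form M = I − A:
  [  0.94   -0.05   -0.01   -0.08   -0.08   -0.04   -0.01   -0.10]
  [ -0.09    0.99   -0.01   -0.10   -0.10   -0.06   -0.02   -0.06]
  [ -0.01   -0.09    0.90   -0.04   -0.04   -0.06   -0.09   -0.10]
  [ -0.05   -0.10   -0.09    0.95   -0.02   -0.04   -0.08   -0.08]
  [ -0.06   -0.10   -0.07   -0.08    0.93   -0.02   -0.09   -0.04]
  [ -0.05   -0.04   -0.01   -0.03   -0.04    0.98   -0.09   -0.10]
  [ -0.07   -0.02   -0.10   -0.03   -0.03   -0.06    0.90   -0.08]
  [ -0.08   -0.02   -0.03   -0.06   -0.06   -0.02   -0.04    0.95]
Leontief inverse L = M⁻¹:
  [  1.1093    0.0932    0.0484    0.1296    0.1252    0.0685    0.0570    0.1559]
  [  0.1398    1.0594    0.0528    0.1506    0.1455    0.0899    0.0727    0.1216]
  [  0.0681    0.1381    1.1543    0.0957    0.0929    0.1007    0.1548    0.1730]
  [  0.1064    0.1462    0.1403    1.1055    0.0724    0.0801    0.1387    0.1515]
  [  0.1198    0.1533    0.1262    0.1404    1.1255    0.0624    0.1537    0.1143]
  [  0.0945    0.0721    0.0464    0.0709    0.0784    1.0472    0.1328    0.1501]
  [  0.1215    0.0661    0.1510    0.0793    0.0771    0.0972    1.1602    0.1507]
  [  0.1199    0.0577    0.0658    0.1006    0.0971    0.0460    0.0813    1.1001]
Total output x = L · d:
  x_0 = 1.1093·47 + 0.0932·73 + 0.0484·73 + 0.1296·12 + 0.1252·47 + 0.0685·92 + 0.0570·59 + 0.1559·7 = 80.6679
  x_1 = 0.1398·47 + 1.0594·73 + 0.0528·73 + 0.1506·12 + 0.1455·47 + 0.0899·92 + 0.0727·59 + 0.1216·7 = 109.8205
  x_2 = 0.0681·47 + 0.1381·73 + 1.1543·73 + 0.0957·12 + 0.0929·47 + 0.1007·92 + 0.1548·59 + 0.1730·7 = 122.6740
  x_3 = 0.1064·47 + 0.1462·73 + 0.1403·73 + 1.1055·12 + 0.0724·47 + 0.0801·92 + 0.1387·59 + 0.1515·7 = 59.1933
  x_4 = 0.1198·47 + 0.1533·73 + 0.1262·73 + 0.1404·12 + 1.1255·47 + 0.0624·92 + 0.1537·59 + 0.1143·7 = 96.2365
  x_5 = 0.0945·47 + 0.0721·73 + 0.0464·73 + 0.0709·12 + 0.0784·47 + 1.0472·92 + 0.1328·59 + 0.1501·7 = 122.8626
  x_6 = 0.1215·47 + 0.0661·73 + 0.1510·73 + 0.0793·12 + 0.0771·47 + 0.0972·92 + 1.1602·59 + 0.1507·7 = 104.5750
  x_7 = 0.1199·47 + 0.0577·73 + 0.0658·73 + 0.1006·12 + 0.0971·47 + 0.0460·92 + 0.0813·59 + 1.1001·7 = 37.1538
Output multipliers (column sums of L):
  Electronics: 1.8794
  Finance: 1.7862
  Mining: 1.7853
  Chemicals: 1.8725
  Energy: 1.8141
  Construction: 1.5919
  Textiles: 1.9513
  Manufacturing: 2.1172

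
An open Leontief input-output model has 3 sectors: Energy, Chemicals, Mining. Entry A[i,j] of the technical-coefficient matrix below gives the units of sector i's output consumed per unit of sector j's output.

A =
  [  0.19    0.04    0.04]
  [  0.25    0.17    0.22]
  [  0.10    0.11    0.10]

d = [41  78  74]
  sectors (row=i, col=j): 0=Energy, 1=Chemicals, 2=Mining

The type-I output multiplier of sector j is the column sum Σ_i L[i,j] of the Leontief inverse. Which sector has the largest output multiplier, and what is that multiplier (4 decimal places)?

Form M = I − A:
  [  0.81   -0.04   -0.04]
  [ -0.25    0.83   -0.22]
  [ -0.10   -0.11    0.90]
Leontief inverse L = M⁻¹:
  [  1.2655    0.0707    0.0735]
  [  0.4324    1.2693    0.3295]
  [  0.1935    0.1630    1.1596]
Total output x = L · d:
  x_0 = 1.2655·41 + 0.0707·78 + 0.0735·74 = 62.8432
  x_1 = 0.4324·41 + 1.2693·78 + 0.3295·74 = 141.1210
  x_2 = 0.1935·41 + 0.1630·78 + 1.1596·74 = 106.4529
Output multipliers (column sums of L):
  Energy: 1.8914
  Chemicals: 1.5031
  Mining: 1.5626

Energy (1.8914)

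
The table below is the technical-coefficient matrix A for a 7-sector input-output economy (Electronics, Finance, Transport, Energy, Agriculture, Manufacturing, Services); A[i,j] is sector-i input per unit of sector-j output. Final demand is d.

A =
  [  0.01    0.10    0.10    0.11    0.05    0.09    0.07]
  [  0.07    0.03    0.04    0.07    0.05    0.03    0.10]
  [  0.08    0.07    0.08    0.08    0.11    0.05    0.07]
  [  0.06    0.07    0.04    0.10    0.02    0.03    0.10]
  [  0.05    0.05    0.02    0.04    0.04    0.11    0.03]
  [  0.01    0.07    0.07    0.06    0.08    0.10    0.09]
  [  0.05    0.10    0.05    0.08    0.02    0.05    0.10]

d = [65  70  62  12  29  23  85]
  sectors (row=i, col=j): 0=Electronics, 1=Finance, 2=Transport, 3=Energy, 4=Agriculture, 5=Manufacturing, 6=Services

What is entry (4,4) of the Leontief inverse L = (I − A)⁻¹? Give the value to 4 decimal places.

Form M = I − A:
  [  0.99   -0.10   -0.10   -0.11   -0.05   -0.09   -0.07]
  [ -0.07    0.97   -0.04   -0.07   -0.05   -0.03   -0.10]
  [ -0.08   -0.07    0.92   -0.08   -0.11   -0.05   -0.07]
  [ -0.06   -0.07   -0.04    0.90   -0.02   -0.03   -0.10]
  [ -0.05   -0.05   -0.02   -0.04    0.96   -0.11   -0.03]
  [ -0.01   -0.07   -0.07   -0.06   -0.08    0.90   -0.09]
  [ -0.05   -0.10   -0.05   -0.08   -0.02   -0.05    0.90]
Leontief inverse L = M⁻¹:
  [  1.0593    0.1647    0.1518    0.1834    0.1003    0.1466    0.1509]
  [  0.1036    1.0825    0.0799    0.1267    0.0831    0.0741    0.1588]
  [  0.1273    0.1377    1.1336    0.1547    0.1594    0.1131    0.1472]
  [  0.0978    0.1252    0.0824    1.1622    0.0548    0.0732    0.1662]
  [  0.0761    0.0928    0.0554    0.0865    1.0730    0.1523    0.0811]
  [  0.0521    0.1291    0.1160    0.1236    0.1249    1.1554    0.1609]
  [  0.0907    0.1574    0.0953    0.1450    0.0593    0.0967    1.1708]
Total output x = L · d:
  x_0 = 1.0593·65 + 0.1647·70 + 0.1518·62 + 0.1834·12 + 0.1003·29 + 0.1466·23 + 0.1509·85 = 111.1040
  x_1 = 0.1036·65 + 1.0825·70 + 0.0799·62 + 0.1267·12 + 0.0831·29 + 0.0741·23 + 0.1588·85 = 106.6008
  x_2 = 0.1273·65 + 0.1377·70 + 1.1336·62 + 0.1547·12 + 0.1594·29 + 0.1131·23 + 0.1472·85 = 109.7873
  x_3 = 0.0978·65 + 0.1252·70 + 0.0824·62 + 1.1622·12 + 0.0548·29 + 0.0732·23 + 0.1662·85 = 51.5783
  x_4 = 0.0761·65 + 0.0928·70 + 0.0554·62 + 0.0865·12 + 1.0730·29 + 0.1523·23 + 0.0811·85 = 57.4285
  x_5 = 0.0521·65 + 0.1291·70 + 0.1160·62 + 0.1236·12 + 0.1249·29 + 1.1554·23 + 0.1609·85 = 64.9666
  x_6 = 0.0907·65 + 0.1574·70 + 0.0953·62 + 0.1450·12 + 0.0593·29 + 0.0967·23 + 1.1708·85 = 128.0309

L[4,4] = 1.0730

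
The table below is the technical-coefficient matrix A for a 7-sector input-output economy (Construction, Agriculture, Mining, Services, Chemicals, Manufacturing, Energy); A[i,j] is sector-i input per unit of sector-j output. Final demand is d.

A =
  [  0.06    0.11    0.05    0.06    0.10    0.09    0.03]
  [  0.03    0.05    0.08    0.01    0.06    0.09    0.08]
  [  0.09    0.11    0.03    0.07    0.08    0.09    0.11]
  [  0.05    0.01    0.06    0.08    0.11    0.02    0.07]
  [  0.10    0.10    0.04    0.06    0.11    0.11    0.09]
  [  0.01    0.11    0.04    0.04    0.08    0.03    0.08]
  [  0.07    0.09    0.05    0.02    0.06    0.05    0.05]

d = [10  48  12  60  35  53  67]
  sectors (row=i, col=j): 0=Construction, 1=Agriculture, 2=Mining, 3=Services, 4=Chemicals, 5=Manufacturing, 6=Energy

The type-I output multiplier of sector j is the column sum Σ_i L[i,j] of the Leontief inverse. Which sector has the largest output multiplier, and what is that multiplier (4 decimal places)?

Chemicals (2.1171)

Form M = I − A:
  [  0.94   -0.11   -0.05   -0.06   -0.10   -0.09   -0.03]
  [ -0.03    0.95   -0.08   -0.01   -0.06   -0.09   -0.08]
  [ -0.09   -0.11    0.97   -0.07   -0.08   -0.09   -0.11]
  [ -0.05   -0.01   -0.06    0.92   -0.11   -0.02   -0.07]
  [ -0.10   -0.10   -0.04   -0.06    0.89   -0.11   -0.09]
  [ -0.01   -0.11   -0.04   -0.04   -0.08    0.97   -0.08]
  [ -0.07   -0.09   -0.05   -0.02   -0.06   -0.05    0.95]
Leontief inverse L = M⁻¹:
  [  1.1130    0.1881    0.0983    0.1029    0.1802    0.1576    0.1003]
  [  0.0737    1.1174    0.1166    0.0429    0.1215    0.1430    0.1366]
  [  0.1501    0.1988    1.0856    0.1168    0.1696    0.1643    0.1857]
  [  0.1005    0.0742    0.0975    1.1194    0.1787    0.0751    0.1264]
  [  0.1648    0.1970    0.0981    0.1111    1.2066    0.1906    0.1717]
  [  0.0530    0.1688    0.0784    0.0704    0.1395    1.0830    0.1346]
  [  0.1122    0.1531    0.0878    0.0521    0.1210    0.1044    1.1033]
Total output x = L · d:
  x_0 = 1.1130·10 + 0.1881·48 + 0.0983·12 + 0.1029·60 + 0.1802·35 + 0.1576·53 + 0.1003·67 = 48.8914
  x_1 = 0.0737·10 + 1.1174·48 + 0.1166·12 + 0.0429·60 + 0.1215·35 + 0.1430·53 + 0.1366·67 = 79.3348
  x_2 = 0.1501·10 + 0.1988·48 + 1.0856·12 + 0.1168·60 + 0.1696·35 + 0.1643·53 + 0.1857·67 = 58.1626
  x_3 = 0.1005·10 + 0.0742·48 + 0.0975·12 + 1.1194·60 + 0.1787·35 + 0.0751·53 + 0.1264·67 = 91.6080
  x_4 = 0.1648·10 + 0.1970·48 + 0.0981·12 + 0.1111·60 + 1.2066·35 + 0.1906·53 + 0.1717·67 = 82.7822
  x_5 = 0.0530·10 + 0.1688·48 + 0.0784·12 + 0.0704·60 + 0.1395·35 + 1.0830·53 + 0.1346·67 = 85.0891
  x_6 = 0.1122·10 + 0.1531·48 + 0.0878·12 + 0.0521·60 + 0.1210·35 + 0.1044·53 + 1.1033·67 = 96.3413
Output multipliers (column sums of L):
  Construction: 1.7673
  Agriculture: 2.0973
  Mining: 1.6623
  Services: 1.6155
  Chemicals: 2.1171
  Manufacturing: 1.9181
  Energy: 1.9587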